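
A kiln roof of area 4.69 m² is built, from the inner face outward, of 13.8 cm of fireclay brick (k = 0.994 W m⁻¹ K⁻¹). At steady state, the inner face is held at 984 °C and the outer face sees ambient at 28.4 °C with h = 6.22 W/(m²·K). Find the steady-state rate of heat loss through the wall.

Q = 15000 W

Treat each layer as a resistance in series:
  R_fireclay brick = L/(kA) = 0.138/(0.994·4.69) = 0.02960 K/W
  R_conv,out = 1/(hA) = 1/(6.22·4.69) = 0.03428 K/W
ΣR = 0.02960 + 0.03428 = 0.06388 K/W
Q = ΔT/ΣR = (984 °C − 28.4 °C)/0.06388 = 15000 W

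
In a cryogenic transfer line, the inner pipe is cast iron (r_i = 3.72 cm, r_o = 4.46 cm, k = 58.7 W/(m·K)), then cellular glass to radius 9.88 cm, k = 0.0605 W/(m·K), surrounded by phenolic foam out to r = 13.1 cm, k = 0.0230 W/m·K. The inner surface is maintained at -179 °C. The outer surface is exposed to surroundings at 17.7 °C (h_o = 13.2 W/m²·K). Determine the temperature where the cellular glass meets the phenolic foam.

T = -79.5 °C

Treat each layer as a resistance in series:
  R'_cast iron = ln(0.0446/0.0372)/(2πk) = 0.1814/(2π·58.7) = 4.919×10^-4 m·K/W
  R'_cellular glass = ln(0.0988/0.0446)/(2πk) = 0.7954/(2π·0.0605) = 2.092 m·K/W
  R'_phenolic foam = ln(0.131/0.0988)/(2πk) = 0.2821/(2π·0.0230) = 1.952 m·K/W
  R'_conv,out = 1/(2πr h) = 1/(2π·0.131·13.2) = 0.09204 m·K/W
ΣR = 4.919×10^-4 + 2.092 + 1.952 + 0.09204 = 4.137 m·K/W
Q' = ΔT/ΣR = (-179 °C − 17.7 °C)/4.137 = -47.55 W/m
From the inner boundary to the cellular glass/phenolic foam interface, ΣR_partial = 2.092 m·K/W.
T_interface = T_in − Q'·ΣR_partial = -179 °C − (-47.55)(2.092) = -79.5 °C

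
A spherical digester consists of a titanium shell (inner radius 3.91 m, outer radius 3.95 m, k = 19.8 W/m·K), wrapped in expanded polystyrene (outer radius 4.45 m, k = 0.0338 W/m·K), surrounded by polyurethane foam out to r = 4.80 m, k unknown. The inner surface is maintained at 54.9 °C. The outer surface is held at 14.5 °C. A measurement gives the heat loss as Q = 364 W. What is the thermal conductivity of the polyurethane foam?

ΣR = ΔT/Q = |54.9 − 14.5|/364 = 0.1110 K/W
Known resistances:
  R_titanium = (1/3.91 − 1/3.95)/(4πk) = 0.002590/(4π·19.8) = 1.041×10^-5 K/W
  R_expanded polystyrene = (1/3.95 − 1/4.45)/(4πk) = 0.02845/(4π·0.0338) = 0.06697 K/W
R_polyurethane foam = ΣR − ΣR_known = 0.1110 − 0.06698 = 0.04402 K/W
(1/r₁−1/r₂)/(4πk) = 0.04402 ⇒ k = 0.01639/(4π·0.04402) = 0.0296 W/m·K

k = 0.0296 W/m·K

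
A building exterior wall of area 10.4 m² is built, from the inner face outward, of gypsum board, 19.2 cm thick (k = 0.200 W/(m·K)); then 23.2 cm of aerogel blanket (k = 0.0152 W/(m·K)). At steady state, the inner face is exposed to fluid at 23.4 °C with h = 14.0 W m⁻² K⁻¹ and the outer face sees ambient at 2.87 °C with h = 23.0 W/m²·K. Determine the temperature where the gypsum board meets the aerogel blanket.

Resistance network (inner→outer):
  R_conv,in = 1/(hA) = 1/(14.0·10.4) = 0.006868 K/W
  R_gypsum board = L/(kA) = 0.192/(0.200·10.4) = 0.09231 K/W
  R_aerogel blanket = L/(kA) = 0.232/(0.0152·10.4) = 1.468 K/W
  R_conv,out = 1/(hA) = 1/(23.0·10.4) = 0.004181 K/W
ΣR = 0.006868 + 0.09231 + 1.468 + 0.004181 = 1.571 K/W
Q = ΔT/ΣR = (23.4 °C − 2.87 °C)/1.571 = 13.07 W
From the inner boundary to the gypsum board/aerogel blanket interface, ΣR_partial = 0.09918 K/W.
T_interface = T_in − Q·ΣR_partial = 23.4 °C − (13.07)(0.09918) = 22.1 °C

T = 22.1 °C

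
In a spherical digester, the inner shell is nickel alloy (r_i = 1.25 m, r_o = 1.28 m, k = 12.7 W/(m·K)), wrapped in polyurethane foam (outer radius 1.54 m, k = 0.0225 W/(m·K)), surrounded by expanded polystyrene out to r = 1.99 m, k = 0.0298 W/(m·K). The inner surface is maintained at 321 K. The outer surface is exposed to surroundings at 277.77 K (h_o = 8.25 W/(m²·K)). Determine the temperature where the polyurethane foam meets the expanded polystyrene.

Resistance network (inner→outer):
  R_nickel alloy = (1/1.25 − 1/1.28)/(4πk) = 0.01875/(4π·12.7) = 1.175×10^-4 K/W
  R_polyurethane foam = (1/1.28 − 1/1.54)/(4πk) = 0.1319/(4π·0.0225) = 0.4665 K/W
  R_expanded polystyrene = (1/1.54 − 1/1.99)/(4πk) = 0.1468/(4π·0.0298) = 0.3921 K/W
  R_conv,out = 1/(4πr²h) = 1/(4π·1.99²·8.25) = 0.002436 K/W
ΣR = 1.175×10^-4 + 0.4665 + 0.3921 + 0.002436 = 0.8612 K/W
Q = ΔT/ΣR = (321 K − 277.77 K)/0.8612 = 50.20 W
From the inner boundary to the polyurethane foam/expanded polystyrene interface, ΣR_partial = 0.4666 K/W.
T_interface = T_in − Q·ΣR_partial = 321 K − (50.20)(0.4666) = 297.6 K

T = 297.6 K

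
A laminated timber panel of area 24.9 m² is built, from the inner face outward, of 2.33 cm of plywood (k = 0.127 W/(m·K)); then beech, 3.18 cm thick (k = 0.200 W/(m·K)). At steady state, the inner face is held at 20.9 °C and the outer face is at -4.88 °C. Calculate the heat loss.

Q = 1870 W

Treat each layer as a resistance in series:
  R_plywood = L/(kA) = 0.0233/(0.127·24.9) = 0.007368 K/W
  R_beech = L/(kA) = 0.0318/(0.200·24.9) = 0.006386 K/W
ΣR = 0.007368 + 0.006386 = 0.01375 K/W
Q = ΔT/ΣR = (20.9 °C − -4.88 °C)/0.01375 = 1870 W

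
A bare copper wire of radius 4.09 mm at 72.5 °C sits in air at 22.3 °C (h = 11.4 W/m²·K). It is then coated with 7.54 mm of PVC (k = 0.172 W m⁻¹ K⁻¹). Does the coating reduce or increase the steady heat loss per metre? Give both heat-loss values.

increases: 14.7 → 23.2 W/m

Critical radius for a cylinder: r_cr = k/h = 0.0151 m = 1.51 cm.
Outer radius after coating: r₂ = 0.00409 + 0.00754 = 0.01163 m.
Since r₁ < r_cr and r₂ ≤ r_cr, the coating moves toward the maximum at r_cr — heat loss rises.
Bare: R = 1/(2πr₁h) = 3.413 m·K/W; Q = 50.2/3.413 = 14.7 W/m.
Coated: R = R_cond + R_conv = 2.167 m·K/W; Q = 50.2/2.167 = 23.2 W/m.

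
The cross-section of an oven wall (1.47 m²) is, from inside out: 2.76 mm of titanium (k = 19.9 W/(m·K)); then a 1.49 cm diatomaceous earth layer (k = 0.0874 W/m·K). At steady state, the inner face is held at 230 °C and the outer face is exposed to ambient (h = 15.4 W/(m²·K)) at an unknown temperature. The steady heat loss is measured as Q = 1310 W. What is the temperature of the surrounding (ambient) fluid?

T_out = 20.1 °C

Sum the resistances:
  R_titanium = L/(kA) = 0.00276/(19.9·1.47) = 9.435×10^-5 K/W
  R_diatomaceous earth = L/(kA) = 0.0149/(0.0874·1.47) = 0.1160 K/W
  R_conv,out = 1/(hA) = 1/(15.4·1.47) = 0.04417 K/W
ΣR = 0.1602 K/W
ΔT = Q·ΣR = 1310 × 0.1602 = 209.9 K
Heat flows outward, so T_out = T_in − ΔT = 230 − 209.9 = 20.1 °C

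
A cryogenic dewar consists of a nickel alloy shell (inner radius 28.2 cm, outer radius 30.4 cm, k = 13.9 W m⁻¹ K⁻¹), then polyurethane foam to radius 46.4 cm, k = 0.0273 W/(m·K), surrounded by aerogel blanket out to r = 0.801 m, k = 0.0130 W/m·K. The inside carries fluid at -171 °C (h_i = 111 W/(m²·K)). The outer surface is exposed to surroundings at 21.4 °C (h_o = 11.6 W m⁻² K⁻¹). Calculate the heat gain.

Resistance network (inner→outer):
  R_conv,in = 1/(4πr²h) = 1/(4π·0.282²·111) = 0.009015 K/W
  R_nickel alloy = (1/0.282 − 1/0.304)/(4πk) = 0.2566/(4π·13.9) = 0.001469 K/W
  R_polyurethane foam = (1/0.304 − 1/0.464)/(4πk) = 1.134/(4π·0.0273) = 3.306 K/W
  R_aerogel blanket = (1/0.464 − 1/0.801)/(4πk) = 0.9067/(4π·0.0130) = 5.550 K/W
  R_conv,out = 1/(4πr²h) = 1/(4π·0.801²·11.6) = 0.01069 K/W
ΣR = 0.009015 + 0.001469 + 3.306 + 5.550 + 0.01069 = 8.877 K/W
Q = ΔT/ΣR = (-171 °C − 21.4 °C)/8.877 = -21.7 W
(Negative Q ⇒ heat flows inward; heat gain = 21.7 W.)

Q = 21.7 W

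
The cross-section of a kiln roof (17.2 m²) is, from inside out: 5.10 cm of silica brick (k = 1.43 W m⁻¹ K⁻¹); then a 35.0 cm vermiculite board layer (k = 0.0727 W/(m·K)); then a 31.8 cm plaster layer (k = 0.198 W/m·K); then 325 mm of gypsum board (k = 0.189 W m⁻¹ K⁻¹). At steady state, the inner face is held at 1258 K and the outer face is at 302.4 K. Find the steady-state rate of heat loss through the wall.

Series thermal resistances, inner to outer:
  R_silica brick = L/(kA) = 0.0510/(1.43·17.2) = 0.002074 K/W
  R_vermiculite board = L/(kA) = 0.350/(0.0727·17.2) = 0.2799 K/W
  R_plaster = L/(kA) = 0.318/(0.198·17.2) = 0.09338 K/W
  R_gypsum board = L/(kA) = 0.325/(0.189·17.2) = 0.09998 K/W
ΣR = 0.002074 + 0.2799 + 0.09338 + 0.09998 = 0.4753 K/W
Q = ΔT/ΣR = (1258 K − 302.4 K)/0.4753 = 2010 W

Q = 2.01 kW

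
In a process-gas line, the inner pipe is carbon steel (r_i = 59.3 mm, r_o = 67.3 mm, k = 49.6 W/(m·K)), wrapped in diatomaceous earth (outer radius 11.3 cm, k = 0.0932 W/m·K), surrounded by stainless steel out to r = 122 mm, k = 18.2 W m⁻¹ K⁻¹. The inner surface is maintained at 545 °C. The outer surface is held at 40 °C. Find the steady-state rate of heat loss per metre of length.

Resistance network (inner→outer):
  R'_carbon steel = ln(0.0673/0.0593)/(2πk) = 0.1266/(2π·49.6) = 4.061×10^-4 m·K/W
  R'_diatomaceous earth = ln(0.113/0.0673)/(2πk) = 0.5182/(2π·0.0932) = 0.8850 m·K/W
  R'_stainless steel = ln(0.122/0.113)/(2πk) = 0.07663/(2π·18.2) = 6.701×10^-4 m·K/W
ΣR = 4.061×10^-4 + 0.8850 + 6.701×10^-4 = 0.8861 m·K/W
Q' = ΔT/ΣR = (545 °C − 40 °C)/0.8861 = 570 W/m

Q' = 570 W/m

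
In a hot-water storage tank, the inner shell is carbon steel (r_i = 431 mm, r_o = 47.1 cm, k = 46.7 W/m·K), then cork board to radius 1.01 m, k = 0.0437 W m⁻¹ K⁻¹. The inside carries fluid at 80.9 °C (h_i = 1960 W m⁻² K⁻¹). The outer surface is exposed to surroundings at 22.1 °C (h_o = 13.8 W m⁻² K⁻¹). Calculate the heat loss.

Resistance network (inner→outer):
  R_conv,in = 1/(4πr²h) = 1/(4π·0.431²·1960) = 2.186×10^-4 K/W
  R_carbon steel = (1/0.431 − 1/0.471)/(4πk) = 0.1970/(4π·46.7) = 3.358×10^-4 K/W
  R_cork board = (1/0.471 − 1/1.01)/(4πk) = 1.133/(4π·0.0437) = 2.063 K/W
  R_conv,out = 1/(4πr²h) = 1/(4π·1.01²·13.8) = 0.005653 K/W
ΣR = 2.186×10^-4 + 3.358×10^-4 + 2.063 + 0.005653 = 2.069 K/W
Q = ΔT/ΣR = (80.9 °C − 22.1 °C)/2.069 = 28.4 W

Q = 28.4 W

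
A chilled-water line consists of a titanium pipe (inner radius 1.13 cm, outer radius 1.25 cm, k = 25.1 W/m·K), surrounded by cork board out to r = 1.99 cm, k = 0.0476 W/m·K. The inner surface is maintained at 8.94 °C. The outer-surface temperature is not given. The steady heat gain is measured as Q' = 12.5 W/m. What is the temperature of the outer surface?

Series resistances:
  R'_titanium = ln(0.0125/0.0113)/(2πk) = 0.1009/(2π·25.1) = 6.400×10^-4 m·K/W
  R'_cork board = ln(0.0199/0.0125)/(2πk) = 0.4650/(2π·0.0476) = 1.555 m·K/W
ΣR = 1.555 m·K/W
ΔT = Q'·ΣR = 12.5 × 1.555 = 19.44 K
Heat flows inward, so T_out = T_in + ΔT = 8.94 + 19.44 = 28.4 °C

T_out = 28.4 °C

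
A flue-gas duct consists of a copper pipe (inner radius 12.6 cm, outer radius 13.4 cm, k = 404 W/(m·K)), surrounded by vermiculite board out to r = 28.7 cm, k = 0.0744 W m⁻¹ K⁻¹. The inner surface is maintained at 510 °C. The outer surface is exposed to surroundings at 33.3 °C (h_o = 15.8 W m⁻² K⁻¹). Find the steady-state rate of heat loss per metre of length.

Resistance network (inner→outer):
  R'_copper = ln(0.134/0.126)/(2πk) = 0.06156/(2π·404) = 2.425×10^-5 m·K/W
  R'_vermiculite board = ln(0.287/0.134)/(2πk) = 0.7616/(2π·0.0744) = 1.629 m·K/W
  R'_conv,out = 1/(2πr h) = 1/(2π·0.287·15.8) = 0.03510 m·K/W
ΣR = 2.425×10^-5 + 1.629 + 0.03510 = 1.664 m·K/W
Q' = ΔT/ΣR = (510 °C − 33.3 °C)/1.664 = 286 W/m

Q' = 286 W/m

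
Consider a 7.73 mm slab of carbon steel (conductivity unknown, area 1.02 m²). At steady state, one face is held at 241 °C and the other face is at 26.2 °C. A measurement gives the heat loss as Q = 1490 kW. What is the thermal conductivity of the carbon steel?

k = 52.6 W/m·K

ΣR = ΔT/Q = |241 − 26.2|/1.49×10^6 = 1.442×10^-4 K/W
L/(kA) = 1.442×10^-4 ⇒ k = 0.00773/(1.442×10^-4·1.02) = 52.6 W/m·K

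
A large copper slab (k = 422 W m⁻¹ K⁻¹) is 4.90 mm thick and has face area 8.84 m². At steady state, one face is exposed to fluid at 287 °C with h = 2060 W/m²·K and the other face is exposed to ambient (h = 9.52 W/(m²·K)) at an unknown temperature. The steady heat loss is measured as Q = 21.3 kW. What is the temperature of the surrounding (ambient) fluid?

Sum the resistances:
  R_conv,in = 1/(hA) = 1/(2060·8.84) = 5.491×10^-5 K/W
  R_copper = L/(kA) = 0.00490/(422·8.84) = 1.314×10^-6 K/W
  R_conv,out = 1/(hA) = 1/(9.52·8.84) = 0.01188 K/W
ΣR = 0.01194 K/W
ΔT = Q·ΣR = 21300 × 0.01194 = 254.3 K
Heat flows outward, so T_out = T_in − ΔT = 287 − 254.3 = 32.7 °C

T_out = 32.7 °C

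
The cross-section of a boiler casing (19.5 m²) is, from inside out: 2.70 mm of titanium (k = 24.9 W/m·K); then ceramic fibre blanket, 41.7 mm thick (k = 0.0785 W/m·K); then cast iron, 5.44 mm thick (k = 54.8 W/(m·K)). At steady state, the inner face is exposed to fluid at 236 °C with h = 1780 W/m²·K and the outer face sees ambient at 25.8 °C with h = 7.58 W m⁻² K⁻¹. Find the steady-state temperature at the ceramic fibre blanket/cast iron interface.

Treat each layer as a resistance in series:
  R_conv,in = 1/(hA) = 1/(1780·19.5) = 2.881×10^-5 K/W
  R_titanium = L/(kA) = 0.00270/(24.9·19.5) = 5.561×10^-6 K/W
  R_ceramic fibre blanket = L/(kA) = 0.0417/(0.0785·19.5) = 0.02724 K/W
  R_cast iron = L/(kA) = 0.00544/(54.8·19.5) = 5.091×10^-6 K/W
  R_conv,out = 1/(hA) = 1/(7.58·19.5) = 0.006765 K/W
ΣR = 2.881×10^-5 + 5.561×10^-6 + 0.02724 + 5.091×10^-6 + 0.006765 = 0.03404 K/W
Q = ΔT/ΣR = (236 °C − 25.8 °C)/0.03404 = 6175 W
From the inner boundary to the ceramic fibre blanket/cast iron interface, ΣR_partial = 0.02727 K/W.
T_interface = T_in − Q·ΣR_partial = 236 °C − (6175)(0.02727) = 67.6 °C

T = 67.6 °C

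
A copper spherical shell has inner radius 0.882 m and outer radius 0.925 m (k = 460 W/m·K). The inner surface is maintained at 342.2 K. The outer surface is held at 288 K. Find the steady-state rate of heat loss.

Q = 5.94×10^6 W

Q = 4πk·ΔT/(1/r₁ − 1/r₂) = 4π × 460 × 54.2 / (1/0.882 − 1/0.925) = 5.94×10^6 W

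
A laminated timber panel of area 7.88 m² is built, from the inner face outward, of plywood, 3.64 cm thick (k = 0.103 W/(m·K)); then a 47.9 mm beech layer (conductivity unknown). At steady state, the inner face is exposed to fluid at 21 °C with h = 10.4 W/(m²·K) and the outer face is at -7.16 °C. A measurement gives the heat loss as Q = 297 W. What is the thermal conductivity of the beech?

ΣR = ΔT/Q = |21 − -7.16|/297 = 0.09481 K/W
Known resistances:
  R_conv,in = 1/(hA) = 1/(10.4·7.88) = 0.01220 K/W
  R_plywood = L/(kA) = 0.0364/(0.103·7.88) = 0.04485 K/W
R_beech = ΣR − ΣR_known = 0.09481 − 0.05705 = 0.03776 K/W
L/(kA) = 0.03776 ⇒ k = 0.0479/(0.03776·7.88) = 0.161 W/m·K

k = 0.161 W/m·K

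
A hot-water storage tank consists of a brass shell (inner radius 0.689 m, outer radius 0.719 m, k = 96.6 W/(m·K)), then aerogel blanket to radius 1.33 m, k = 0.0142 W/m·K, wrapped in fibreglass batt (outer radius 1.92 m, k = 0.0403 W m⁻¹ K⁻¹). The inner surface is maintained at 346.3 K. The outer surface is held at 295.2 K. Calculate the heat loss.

Resistance network (inner→outer):
  R_brass = (1/0.689 − 1/0.719)/(4πk) = 0.06056/(4π·96.6) = 4.989×10^-5 K/W
  R_aerogel blanket = (1/0.719 − 1/1.33)/(4πk) = 0.6389/(4π·0.0142) = 3.581 K/W
  R_fibreglass batt = (1/1.33 − 1/1.92)/(4πk) = 0.2310/(4π·0.0403) = 0.4562 K/W
ΣR = 4.989×10^-5 + 3.581 + 0.4562 = 4.037 K/W
Q = ΔT/ΣR = (346.3 K − 295.2 K)/4.037 = 12.7 W

Q = 12.7 W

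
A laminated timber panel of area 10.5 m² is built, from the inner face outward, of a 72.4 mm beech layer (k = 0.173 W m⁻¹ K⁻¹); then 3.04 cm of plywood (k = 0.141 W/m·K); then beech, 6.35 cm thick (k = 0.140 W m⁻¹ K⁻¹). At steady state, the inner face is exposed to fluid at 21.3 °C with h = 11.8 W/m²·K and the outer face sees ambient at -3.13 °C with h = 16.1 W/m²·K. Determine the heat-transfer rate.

Q = 208 W

Treat each layer as a resistance in series:
  R_conv,in = 1/(hA) = 1/(11.8·10.5) = 0.008071 K/W
  R_beech = L/(kA) = 0.0724/(0.173·10.5) = 0.03986 K/W
  R_plywood = L/(kA) = 0.0304/(0.141·10.5) = 0.02053 K/W
  R_beech = L/(kA) = 0.0635/(0.140·10.5) = 0.04320 K/W
  R_conv,out = 1/(hA) = 1/(16.1·10.5) = 0.005915 K/W
ΣR = 0.008071 + 0.03986 + 0.02053 + 0.04320 + 0.005915 = 0.1176 K/W
Q = ΔT/ΣR = (21.3 °C − -3.13 °C)/0.1176 = 208 W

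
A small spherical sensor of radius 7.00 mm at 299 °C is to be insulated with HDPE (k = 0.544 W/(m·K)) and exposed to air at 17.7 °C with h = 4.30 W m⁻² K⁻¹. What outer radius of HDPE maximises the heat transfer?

For a sphere, r_cr = 2k_ins/h = 2·0.544/4.30 = 0.253 m = 25.3 cm

r_cr = 25.3 cm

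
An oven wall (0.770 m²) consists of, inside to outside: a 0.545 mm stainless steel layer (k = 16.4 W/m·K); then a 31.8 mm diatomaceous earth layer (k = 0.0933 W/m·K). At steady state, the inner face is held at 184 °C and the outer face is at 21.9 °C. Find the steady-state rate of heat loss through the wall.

Resistance network (inner→outer):
  R_stainless steel = L/(kA) = 5.45×10^-4/(16.4·0.770) = 4.316×10^-5 K/W
  R_diatomaceous earth = L/(kA) = 0.0318/(0.0933·0.770) = 0.4426 K/W
ΣR = 4.316×10^-5 + 0.4426 = 0.4426 K/W
Q = ΔT/ΣR = (184 °C − 21.9 °C)/0.4426 = 366 W

Q = 366 W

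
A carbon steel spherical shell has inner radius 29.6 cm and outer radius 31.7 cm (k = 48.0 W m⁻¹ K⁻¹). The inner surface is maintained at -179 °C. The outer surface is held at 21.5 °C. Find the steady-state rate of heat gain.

Q = 540 kW

Q = 4πk·ΔT/(1/r₁ − 1/r₂) = 4π × 48.0 × 200.5 / (1/0.296 − 1/0.317) = 5.40×10^5 W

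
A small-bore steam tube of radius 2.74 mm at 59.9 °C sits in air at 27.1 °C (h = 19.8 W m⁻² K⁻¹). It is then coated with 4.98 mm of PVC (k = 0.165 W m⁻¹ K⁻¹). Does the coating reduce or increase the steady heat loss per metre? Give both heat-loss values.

Critical radius for a cylinder: r_cr = k/h = 0.00833 m = 0.833 cm.
Outer radius after coating: r₂ = 0.00274 + 0.00498 = 0.00772 m.
Since r₁ < r_cr and r₂ ≤ r_cr, the coating moves toward the maximum at r_cr — heat loss rises.
Bare: R = 1/(2πr₁h) = 2.934 m·K/W; Q = 32.8/2.934 = 11.2 W/m.
Coated: R = R_cond + R_conv = 2.040 m·K/W; Q = 32.8/2.040 = 16.1 W/m.

increases: 11.2 → 16.1 W/m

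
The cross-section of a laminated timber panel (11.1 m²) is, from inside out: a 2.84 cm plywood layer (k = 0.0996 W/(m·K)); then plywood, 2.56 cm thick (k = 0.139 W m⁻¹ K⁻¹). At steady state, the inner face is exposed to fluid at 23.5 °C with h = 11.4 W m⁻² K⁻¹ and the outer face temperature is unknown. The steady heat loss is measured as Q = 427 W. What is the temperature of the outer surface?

T_out = 2.07 °C

Sum the resistances:
  R_conv,in = 1/(hA) = 1/(11.4·11.1) = 0.007903 K/W
  R_plywood = L/(kA) = 0.0284/(0.0996·11.1) = 0.02569 K/W
  R_plywood = L/(kA) = 0.0256/(0.139·11.1) = 0.01659 K/W
ΣR = 0.05018 K/W
ΔT = Q·ΣR = 427 × 0.05018 = 21.43 K
Heat flows outward, so T_out = T_in − ΔT = 23.5 − 21.43 = 2.07 °C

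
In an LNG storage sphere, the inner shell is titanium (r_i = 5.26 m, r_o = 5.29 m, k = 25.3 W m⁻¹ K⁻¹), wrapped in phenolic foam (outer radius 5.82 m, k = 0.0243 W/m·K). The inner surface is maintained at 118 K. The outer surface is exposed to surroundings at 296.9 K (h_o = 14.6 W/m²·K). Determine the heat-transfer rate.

Treat each layer as a resistance in series:
  R_titanium = (1/5.26 − 1/5.29)/(4πk) = 0.001078/(4π·25.3) = 3.391×10^-6 K/W
  R_phenolic foam = (1/5.29 − 1/5.82)/(4πk) = 0.01721/(4π·0.0243) = 0.05637 K/W
  R_conv,out = 1/(4πr²h) = 1/(4π·5.82²·14.6) = 1.609×10^-4 K/W
ΣR = 3.391×10^-6 + 0.05637 + 1.609×10^-4 = 0.05653 K/W
Q = ΔT/ΣR = (118 K − 296.9 K)/0.05653 = -3160 W
(Negative Q ⇒ heat flows inward; heat gain = 3160 W.)

Q = 3160 W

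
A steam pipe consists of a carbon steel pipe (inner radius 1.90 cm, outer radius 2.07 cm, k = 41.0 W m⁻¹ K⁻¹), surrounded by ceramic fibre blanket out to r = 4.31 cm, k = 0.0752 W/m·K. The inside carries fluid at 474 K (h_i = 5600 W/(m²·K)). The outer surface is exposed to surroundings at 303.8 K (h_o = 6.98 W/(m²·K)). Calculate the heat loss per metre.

Treat each layer as a resistance in series:
  R'_conv,in = 1/(2πr h) = 1/(2π·0.0190·5600) = 0.001496 m·K/W
  R'_carbon steel = ln(0.0207/0.0190)/(2πk) = 0.08569/(2π·41.0) = 3.327×10^-4 m·K/W
  R'_ceramic fibre blanket = ln(0.0431/0.0207)/(2πk) = 0.7334/(2π·0.0752) = 1.552 m·K/W
  R'_conv,out = 1/(2πr h) = 1/(2π·0.0431·6.98) = 0.5290 m·K/W
ΣR = 0.001496 + 3.327×10^-4 + 1.552 + 0.5290 = 2.083 m·K/W
Q' = ΔT/ΣR = (474 K − 303.8 K)/2.083 = 81.7 W/m

Q' = 81.7 W/m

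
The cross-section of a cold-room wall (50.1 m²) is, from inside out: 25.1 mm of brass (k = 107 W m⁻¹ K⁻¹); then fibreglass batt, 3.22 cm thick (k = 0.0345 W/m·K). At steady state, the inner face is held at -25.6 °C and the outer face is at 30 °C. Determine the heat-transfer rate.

Series thermal resistances, inner to outer:
  R_brass = L/(kA) = 0.0251/(107·50.1) = 4.682×10^-6 K/W
  R_fibreglass batt = L/(kA) = 0.0322/(0.0345·50.1) = 0.01863 K/W
ΣR = 4.682×10^-6 + 0.01863 = 0.01863 K/W
Q = ΔT/ΣR = (-25.6 °C − 30 °C)/0.01863 = -2980 W
(Negative Q ⇒ heat flows inward; heat gain = 2980 W.)

Q = 2.98 kW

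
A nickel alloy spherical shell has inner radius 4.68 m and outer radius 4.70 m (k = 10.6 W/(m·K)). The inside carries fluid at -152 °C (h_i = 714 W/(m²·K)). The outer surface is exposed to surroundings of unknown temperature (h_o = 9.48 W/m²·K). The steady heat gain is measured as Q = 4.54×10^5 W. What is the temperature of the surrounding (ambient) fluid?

Sum the resistances:
  R_conv,in = 1/(4πr²h) = 1/(4π·4.68²·714) = 5.089×10^-6 K/W
  R_nickel alloy = (1/4.68 − 1/4.70)/(4πk) = 9.093×10^-4/(4π·10.6) = 6.826×10^-6 K/W
  R_conv,out = 1/(4πr²h) = 1/(4π·4.70²·9.48) = 3.800×10^-4 K/W
ΣR = 3.919×10^-4 K/W
ΔT = Q·ΣR = 4.54×10^5 × 3.919×10^-4 = 177.9 K
Heat flows inward, so T_out = T_in + ΔT = -152 + 177.9 = 25.9 °C

T_out = 25.9 °C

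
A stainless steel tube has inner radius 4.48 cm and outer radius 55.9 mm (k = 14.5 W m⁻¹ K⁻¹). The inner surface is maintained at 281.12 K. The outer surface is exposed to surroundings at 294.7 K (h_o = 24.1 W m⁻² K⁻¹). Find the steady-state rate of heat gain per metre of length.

Q' = 113 W/m

Treat each layer as a resistance in series:
  R'_stainless steel = ln(0.0559/0.0448)/(2πk) = 0.2214/(2π·14.5) = 0.002430 m·K/W
  R'_conv,out = 1/(2πr h) = 1/(2π·0.0559·24.1) = 0.1181 m·K/W
ΣR = 0.002430 + 0.1181 = 0.1205 m·K/W
Q' = ΔT/ΣR = (281.12 K − 294.7 K)/0.1205 = -113 W/m
(Negative Q' ⇒ heat flows inward; heat gain = 113 W/m.)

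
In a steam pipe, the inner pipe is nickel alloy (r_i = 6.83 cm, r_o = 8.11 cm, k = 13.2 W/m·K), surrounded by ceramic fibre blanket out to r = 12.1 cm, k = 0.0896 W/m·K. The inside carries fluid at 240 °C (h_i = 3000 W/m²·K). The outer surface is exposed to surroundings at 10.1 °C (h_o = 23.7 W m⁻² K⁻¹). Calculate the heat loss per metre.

Q' = 299 W/m

Resistance network (inner→outer):
  R'_conv,in = 1/(2πr h) = 1/(2π·0.0683·3000) = 7.767×10^-4 m·K/W
  R'_nickel alloy = ln(0.0811/0.0683)/(2πk) = 0.1718/(2π·13.2) = 0.002071 m·K/W
  R'_ceramic fibre blanket = ln(0.121/0.0811)/(2πk) = 0.4001/(2π·0.0896) = 0.7107 m·K/W
  R'_conv,out = 1/(2πr h) = 1/(2π·0.121·23.7) = 0.05550 m·K/W
ΣR = 7.767×10^-4 + 0.002071 + 0.7107 + 0.05550 = 0.7690 m·K/W
Q' = ΔT/ΣR = (240 °C − 10.1 °C)/0.7690 = 299 W/m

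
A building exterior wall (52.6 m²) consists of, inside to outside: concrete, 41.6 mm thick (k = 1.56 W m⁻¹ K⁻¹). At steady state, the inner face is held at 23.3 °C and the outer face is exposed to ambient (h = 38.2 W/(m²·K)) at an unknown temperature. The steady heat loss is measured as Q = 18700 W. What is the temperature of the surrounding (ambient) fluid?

Sum the resistances:
  R_concrete = L/(kA) = 0.0416/(1.56·52.6) = 5.070×10^-4 K/W
  R_conv,out = 1/(hA) = 1/(38.2·52.6) = 4.977×10^-4 K/W
ΣR = 0.001005 K/W
ΔT = Q·ΣR = 18700 × 0.001005 = 18.79 K
Heat flows outward, so T_out = T_in − ΔT = 23.3 − 18.79 = 4.51 °C

T_out = 4.51 °C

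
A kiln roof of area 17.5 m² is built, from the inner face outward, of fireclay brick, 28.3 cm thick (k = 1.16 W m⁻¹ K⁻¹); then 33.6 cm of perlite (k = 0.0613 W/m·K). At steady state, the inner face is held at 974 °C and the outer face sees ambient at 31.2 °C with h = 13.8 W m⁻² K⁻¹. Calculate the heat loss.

Treat each layer as a resistance in series:
  R_fireclay brick = L/(kA) = 0.283/(1.16·17.5) = 0.01394 K/W
  R_perlite = L/(kA) = 0.336/(0.0613·17.5) = 0.3132 K/W
  R_conv,out = 1/(hA) = 1/(13.8·17.5) = 0.004141 K/W
ΣR = 0.01394 + 0.3132 + 0.004141 = 0.3313 K/W
Q = ΔT/ΣR = (974 °C − 31.2 °C)/0.3313 = 2850 W

Q = 2.85 kW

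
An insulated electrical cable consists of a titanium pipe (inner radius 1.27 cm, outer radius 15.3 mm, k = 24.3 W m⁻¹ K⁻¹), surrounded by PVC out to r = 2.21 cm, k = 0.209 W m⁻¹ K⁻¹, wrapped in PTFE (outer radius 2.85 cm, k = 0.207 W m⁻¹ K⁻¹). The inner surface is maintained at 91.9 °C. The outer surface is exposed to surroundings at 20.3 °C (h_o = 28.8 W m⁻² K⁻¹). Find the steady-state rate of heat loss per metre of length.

Q' = 107 W/m

Series thermal resistances, inner to outer:
  R'_titanium = ln(0.0153/0.0127)/(2πk) = 0.1863/(2π·24.3) = 0.001220 m·K/W
  R'_PVC = ln(0.0221/0.0153)/(2πk) = 0.3677/(2π·0.209) = 0.2800 m·K/W
  R'_PTFE = ln(0.0285/0.0221)/(2πk) = 0.2543/(2π·0.207) = 0.1955 m·K/W
  R'_conv,out = 1/(2πr h) = 1/(2π·0.0285·28.8) = 0.1939 m·K/W
ΣR = 0.001220 + 0.2800 + 0.1955 + 0.1939 = 0.6706 m·K/W
Q' = ΔT/ΣR = (91.9 °C − 20.3 °C)/0.6706 = 107 W/m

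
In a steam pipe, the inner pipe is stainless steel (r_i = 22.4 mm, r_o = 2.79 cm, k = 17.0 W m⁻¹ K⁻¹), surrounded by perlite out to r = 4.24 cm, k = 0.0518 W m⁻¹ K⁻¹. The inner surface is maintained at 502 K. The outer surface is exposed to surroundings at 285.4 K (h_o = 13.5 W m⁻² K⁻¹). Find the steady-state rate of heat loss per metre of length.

Q' = 138 W/m

Treat each layer as a resistance in series:
  R'_stainless steel = ln(0.0279/0.0224)/(2πk) = 0.2196/(2π·17.0) = 0.002056 m·K/W
  R'_perlite = ln(0.0424/0.0279)/(2πk) = 0.4185/(2π·0.0518) = 1.286 m·K/W
  R'_conv,out = 1/(2πr h) = 1/(2π·0.0424·13.5) = 0.2780 m·K/W
ΣR = 0.002056 + 1.286 + 0.2780 = 1.566 m·K/W
Q' = ΔT/ΣR = (502 K − 285.4 K)/1.566 = 138 W/m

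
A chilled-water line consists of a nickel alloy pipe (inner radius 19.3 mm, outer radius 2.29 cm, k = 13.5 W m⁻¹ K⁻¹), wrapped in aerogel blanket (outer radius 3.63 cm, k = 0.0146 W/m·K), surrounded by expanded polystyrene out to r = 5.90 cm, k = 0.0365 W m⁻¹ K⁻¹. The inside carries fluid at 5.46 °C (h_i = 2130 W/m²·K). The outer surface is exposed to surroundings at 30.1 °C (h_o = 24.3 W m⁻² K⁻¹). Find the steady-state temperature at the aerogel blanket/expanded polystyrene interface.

T = 22.5 °C

Treat each layer as a resistance in series:
  R'_conv,in = 1/(2πr h) = 1/(2π·0.0193·2130) = 0.003872 m·K/W
  R'_nickel alloy = ln(0.0229/0.0193)/(2πk) = 0.1710/(2π·13.5) = 0.002016 m·K/W
  R'_aerogel blanket = ln(0.0363/0.0229)/(2πk) = 0.4607/(2π·0.0146) = 5.022 m·K/W
  R'_expanded polystyrene = ln(0.0590/0.0363)/(2πk) = 0.4857/(2π·0.0365) = 2.118 m·K/W
  R'_conv,out = 1/(2πr h) = 1/(2π·0.0590·24.3) = 0.1110 m·K/W
ΣR = 0.003872 + 0.002016 + 5.022 + 2.118 + 0.1110 = 7.257 m·K/W
Q' = ΔT/ΣR = (5.46 °C − 30.1 °C)/7.257 = -3.395 W/m
From the inner boundary to the aerogel blanket/expanded polystyrene interface, ΣR_partial = 5.028 m·K/W.
T_interface = T_in − Q'·ΣR_partial = 5.46 °C − (-3.395)(5.028) = 22.5 °C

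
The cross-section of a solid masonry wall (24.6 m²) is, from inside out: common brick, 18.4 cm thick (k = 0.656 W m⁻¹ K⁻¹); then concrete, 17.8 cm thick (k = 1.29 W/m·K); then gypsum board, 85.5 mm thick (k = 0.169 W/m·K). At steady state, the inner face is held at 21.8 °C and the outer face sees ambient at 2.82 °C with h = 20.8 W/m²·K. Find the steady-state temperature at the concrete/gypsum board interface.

T = 13.6 °C

Treat each layer as a resistance in series:
  R_common brick = L/(kA) = 0.184/(0.656·24.6) = 0.01140 K/W
  R_concrete = L/(kA) = 0.178/(1.29·24.6) = 0.005609 K/W
  R_gypsum board = L/(kA) = 0.0855/(0.169·24.6) = 0.02057 K/W
  R_conv,out = 1/(hA) = 1/(20.8·24.6) = 0.001954 K/W
ΣR = 0.01140 + 0.005609 + 0.02057 + 0.001954 = 0.03953 K/W
Q = ΔT/ΣR = (21.8 °C − 2.82 °C)/0.03953 = 480.1 W
From the inner boundary to the concrete/gypsum board interface, ΣR_partial = 0.01701 K/W.
T_interface = T_in − Q·ΣR_partial = 21.8 °C − (480.1)(0.01701) = 13.6 °C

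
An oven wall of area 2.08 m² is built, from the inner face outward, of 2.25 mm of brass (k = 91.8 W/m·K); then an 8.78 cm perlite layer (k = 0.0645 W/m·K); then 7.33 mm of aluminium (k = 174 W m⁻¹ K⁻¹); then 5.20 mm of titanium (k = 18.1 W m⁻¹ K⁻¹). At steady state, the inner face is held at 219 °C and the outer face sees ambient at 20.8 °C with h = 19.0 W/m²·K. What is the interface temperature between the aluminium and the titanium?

T = 28.2 °C

Treat each layer as a resistance in series:
  R_brass = L/(kA) = 0.00225/(91.8·2.08) = 1.178×10^-5 K/W
  R_perlite = L/(kA) = 0.0878/(0.0645·2.08) = 0.6544 K/W
  R_aluminium = L/(kA) = 0.00733/(174·2.08) = 2.025×10^-5 K/W
  R_titanium = L/(kA) = 0.00520/(18.1·2.08) = 1.381×10^-4 K/W
  R_conv,out = 1/(hA) = 1/(19.0·2.08) = 0.02530 K/W
ΣR = 1.178×10^-5 + 0.6544 + 2.025×10^-5 + 1.381×10^-4 + 0.02530 = 0.6799 K/W
Q = ΔT/ΣR = (219 °C − 20.8 °C)/0.6799 = 291.5 W
From the inner boundary to the aluminium/titanium interface, ΣR_partial = 0.6544 K/W.
T_interface = T_in − Q·ΣR_partial = 219 °C − (291.5)(0.6544) = 28.2 °C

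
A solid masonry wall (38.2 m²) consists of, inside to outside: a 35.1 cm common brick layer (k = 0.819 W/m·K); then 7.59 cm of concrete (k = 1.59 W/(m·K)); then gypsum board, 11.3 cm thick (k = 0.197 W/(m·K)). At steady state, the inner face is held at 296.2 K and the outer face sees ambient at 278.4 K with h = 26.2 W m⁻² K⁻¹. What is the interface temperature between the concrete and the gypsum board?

Treat each layer as a resistance in series:
  R_common brick = L/(kA) = 0.351/(0.819·38.2) = 0.01122 K/W
  R_concrete = L/(kA) = 0.0759/(1.59·38.2) = 0.001250 K/W
  R_gypsum board = L/(kA) = 0.113/(0.197·38.2) = 0.01502 K/W
  R_conv,out = 1/(hA) = 1/(26.2·38.2) = 9.992×10^-4 K/W
ΣR = 0.01122 + 0.001250 + 0.01502 + 9.992×10^-4 = 0.02849 K/W
Q = ΔT/ΣR = (296.2 K − 278.4 K)/0.02849 = 624.8 W
From the inner boundary to the concrete/gypsum board interface, ΣR_partial = 0.01247 K/W.
T_interface = T_in − Q·ΣR_partial = 296.2 K − (624.8)(0.01247) = 288.4 K

T = 288.4 K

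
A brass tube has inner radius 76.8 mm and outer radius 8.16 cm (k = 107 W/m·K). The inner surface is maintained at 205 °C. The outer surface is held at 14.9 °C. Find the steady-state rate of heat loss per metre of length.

Q' = 2πk·ΔT/ln(r₂/r₁) = 2π × 107 × 190.1 / ln(0.0816/0.0768) = 2.11×10^6 W/m

Q' = 2110 kW/m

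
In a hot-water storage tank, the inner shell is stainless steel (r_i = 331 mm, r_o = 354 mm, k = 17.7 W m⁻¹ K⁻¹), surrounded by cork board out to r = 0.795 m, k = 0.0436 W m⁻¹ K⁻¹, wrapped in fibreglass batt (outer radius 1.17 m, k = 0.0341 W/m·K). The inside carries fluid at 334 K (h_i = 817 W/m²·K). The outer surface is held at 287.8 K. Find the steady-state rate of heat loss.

Q = 12.1 W

Treat each layer as a resistance in series:
  R_conv,in = 1/(4πr²h) = 1/(4π·0.331²·817) = 8.890×10^-4 K/W
  R_stainless steel = (1/0.331 − 1/0.354)/(4πk) = 0.1963/(4π·17.7) = 8.825×10^-4 K/W
  R_cork board = (1/0.354 − 1/0.795)/(4πk) = 1.567/(4π·0.0436) = 2.860 K/W
  R_fibreglass batt = (1/0.795 − 1/1.17)/(4πk) = 0.4032/(4π·0.0341) = 0.9408 K/W
ΣR = 8.890×10^-4 + 8.825×10^-4 + 2.860 + 0.9408 = 3.803 K/W
Q = ΔT/ΣR = (334 K − 287.8 K)/3.803 = 12.1 W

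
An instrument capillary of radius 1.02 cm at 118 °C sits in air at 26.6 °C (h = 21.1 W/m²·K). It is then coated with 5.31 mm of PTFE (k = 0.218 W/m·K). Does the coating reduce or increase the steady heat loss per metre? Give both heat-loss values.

Critical radius for a cylinder: r_cr = k/h = 0.0103 m = 1.03 cm.
Outer radius after coating: r₂ = 0.0102 + 0.00531 = 0.01551 m.
r₁ < r_cr < r₂: heat loss rises to a maximum at r_cr then falls. Whether the coating helps depends on whether Q(r₂) has dropped back below Q(r₁).
Bare: R = 1/(2πr₁h) = 0.7395 m·K/W; Q = 91.4/0.7395 = 124 W/m.
Coated: R = R_cond + R_conv = 0.7923 m·K/W; Q = 91.4/0.7923 = 115 W/m.

reduces: 124 → 115 W/m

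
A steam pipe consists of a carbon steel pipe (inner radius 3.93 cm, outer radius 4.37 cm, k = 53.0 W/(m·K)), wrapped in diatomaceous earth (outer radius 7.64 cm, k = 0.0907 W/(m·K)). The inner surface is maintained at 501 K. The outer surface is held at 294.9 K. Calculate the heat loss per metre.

Q' = 210 W/m

Resistance network (inner→outer):
  R'_carbon steel = ln(0.0437/0.0393)/(2πk) = 0.1061/(2π·53.0) = 3.187×10^-4 m·K/W
  R'_diatomaceous earth = ln(0.0764/0.0437)/(2πk) = 0.5586/(2π·0.0907) = 0.9803 m·K/W
ΣR = 3.187×10^-4 + 0.9803 = 0.9806 m·K/W
Q' = ΔT/ΣR = (501 K − 294.9 K)/0.9806 = 210 W/m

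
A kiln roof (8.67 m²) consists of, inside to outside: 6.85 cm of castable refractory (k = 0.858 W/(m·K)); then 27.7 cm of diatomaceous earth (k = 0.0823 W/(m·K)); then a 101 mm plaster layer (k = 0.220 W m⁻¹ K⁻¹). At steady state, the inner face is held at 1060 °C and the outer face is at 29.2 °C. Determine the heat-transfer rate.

Series thermal resistances, inner to outer:
  R_castable refractory = L/(kA) = 0.0685/(0.858·8.67) = 0.009208 K/W
  R_diatomaceous earth = L/(kA) = 0.277/(0.0823·8.67) = 0.3882 K/W
  R_plaster = L/(kA) = 0.101/(0.220·8.67) = 0.05295 K/W
ΣR = 0.009208 + 0.3882 + 0.05295 = 0.4504 K/W
Q = ΔT/ΣR = (1060 °C − 29.2 °C)/0.4504 = 2290 W

Q = 2290 W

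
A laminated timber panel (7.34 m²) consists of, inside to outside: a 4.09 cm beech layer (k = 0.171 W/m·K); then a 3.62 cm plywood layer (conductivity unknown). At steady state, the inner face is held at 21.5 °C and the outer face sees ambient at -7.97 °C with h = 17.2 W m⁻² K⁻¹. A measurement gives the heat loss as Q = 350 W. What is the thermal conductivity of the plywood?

ΣR = ΔT/Q = |21.5 − -7.97|/350 = 0.08420 K/W
Known resistances:
  R_beech = L/(kA) = 0.0409/(0.171·7.34) = 0.03259 K/W
  R_conv,out = 1/(hA) = 1/(17.2·7.34) = 0.007921 K/W
R_plywood = ΣR − ΣR_known = 0.08420 − 0.04051 = 0.04369 K/W
L/(kA) = 0.04369 ⇒ k = 0.0362/(0.04369·7.34) = 0.113 W/m·K

k = 0.113 W/m·K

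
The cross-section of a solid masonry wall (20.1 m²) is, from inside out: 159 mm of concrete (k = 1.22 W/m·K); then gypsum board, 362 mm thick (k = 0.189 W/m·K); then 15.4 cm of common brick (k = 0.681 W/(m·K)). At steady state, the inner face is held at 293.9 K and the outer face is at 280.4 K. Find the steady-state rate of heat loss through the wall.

Series thermal resistances, inner to outer:
  R_concrete = L/(kA) = 0.159/(1.22·20.1) = 0.006484 K/W
  R_gypsum board = L/(kA) = 0.362/(0.189·20.1) = 0.09529 K/W
  R_common brick = L/(kA) = 0.154/(0.681·20.1) = 0.01125 K/W
ΣR = 0.006484 + 0.09529 + 0.01125 = 0.1130 K/W
Q = ΔT/ΣR = (293.9 K − 280.4 K)/0.1130 = 119 W

Q = 119 W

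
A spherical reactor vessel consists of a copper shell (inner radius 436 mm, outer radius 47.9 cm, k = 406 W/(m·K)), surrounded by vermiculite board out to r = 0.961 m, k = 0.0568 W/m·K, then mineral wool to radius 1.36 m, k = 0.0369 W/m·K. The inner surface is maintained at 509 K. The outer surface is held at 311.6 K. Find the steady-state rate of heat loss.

Series thermal resistances, inner to outer:
  R_copper = (1/0.436 − 1/0.479)/(4πk) = 0.2059/(4π·406) = 4.036×10^-5 K/W
  R_vermiculite board = (1/0.479 − 1/0.961)/(4πk) = 1.047/(4π·0.0568) = 1.467 K/W
  R_mineral wool = (1/0.961 − 1/1.36)/(4πk) = 0.3053/(4π·0.0369) = 0.6584 K/W
ΣR = 4.036×10^-5 + 1.467 + 0.6584 = 2.125 K/W
Q = ΔT/ΣR = (509 K − 311.6 K)/2.125 = 92.9 W

Q = 92.9 W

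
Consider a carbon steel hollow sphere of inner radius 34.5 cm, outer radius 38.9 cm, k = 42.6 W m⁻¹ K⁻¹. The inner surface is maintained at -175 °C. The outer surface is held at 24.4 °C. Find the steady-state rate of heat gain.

Q = 3.26×10^5 W

Q = 4πk·ΔT/(1/r₁ − 1/r₂) = 4π × 42.6 × 199.4 / (1/0.345 − 1/0.389) = 3.26×10^5 W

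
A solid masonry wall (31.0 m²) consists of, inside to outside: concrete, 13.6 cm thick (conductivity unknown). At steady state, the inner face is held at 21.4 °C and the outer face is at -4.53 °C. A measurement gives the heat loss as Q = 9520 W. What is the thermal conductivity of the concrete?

k = 1.61 W/m·K

ΣR = ΔT/Q = |21.4 − -4.53|/9520 = 0.002724 K/W
L/(kA) = 0.002724 ⇒ k = 0.136/(0.002724·31.0) = 1.61 W/m·K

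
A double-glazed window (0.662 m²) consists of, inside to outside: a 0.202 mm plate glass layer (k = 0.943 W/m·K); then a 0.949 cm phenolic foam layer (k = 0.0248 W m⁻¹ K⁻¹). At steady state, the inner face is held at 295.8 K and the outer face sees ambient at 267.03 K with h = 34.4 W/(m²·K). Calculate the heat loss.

Q = 46.2 W

Treat each layer as a resistance in series:
  R_plate glass = L/(kA) = 2.02×10^-4/(0.943·0.662) = 3.236×10^-4 K/W
  R_phenolic foam = L/(kA) = 0.00949/(0.0248·0.662) = 0.5780 K/W
  R_conv,out = 1/(hA) = 1/(34.4·0.662) = 0.04391 K/W
ΣR = 3.236×10^-4 + 0.5780 + 0.04391 = 0.6222 K/W
Q = ΔT/ΣR = (295.8 K − 267.03 K)/0.6222 = 46.2 W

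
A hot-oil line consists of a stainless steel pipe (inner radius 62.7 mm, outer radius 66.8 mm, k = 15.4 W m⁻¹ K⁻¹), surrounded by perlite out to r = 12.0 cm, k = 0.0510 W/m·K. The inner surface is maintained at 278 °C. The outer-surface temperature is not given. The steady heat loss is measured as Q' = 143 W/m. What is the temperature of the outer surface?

Sum the resistances:
  R'_stainless steel = ln(0.0668/0.0627)/(2πk) = 0.06334/(2π·15.4) = 6.546×10^-4 m·K/W
  R'_perlite = ln(0.120/0.0668)/(2πk) = 0.5858/(2π·0.0510) = 1.828 m·K/W
ΣR = 1.829 m·K/W
ΔT = Q'·ΣR = 143 × 1.829 = 261.5 K
Heat flows outward, so T_out = T_in − ΔT = 278 − 261.5 = 16.5 °C

T_out = 16.5 °C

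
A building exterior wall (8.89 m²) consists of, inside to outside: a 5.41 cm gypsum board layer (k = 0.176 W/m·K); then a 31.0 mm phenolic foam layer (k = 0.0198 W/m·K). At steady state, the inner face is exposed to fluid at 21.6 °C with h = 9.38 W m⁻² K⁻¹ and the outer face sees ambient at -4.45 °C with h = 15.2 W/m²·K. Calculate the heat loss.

Series thermal resistances, inner to outer:
  R_conv,in = 1/(hA) = 1/(9.38·8.89) = 0.01199 K/W
  R_gypsum board = L/(kA) = 0.0541/(0.176·8.89) = 0.03458 K/W
  R_phenolic foam = L/(kA) = 0.0310/(0.0198·8.89) = 0.1761 K/W
  R_conv,out = 1/(hA) = 1/(15.2·8.89) = 0.007400 K/W
ΣR = 0.01199 + 0.03458 + 0.1761 + 0.007400 = 0.2301 K/W
Q = ΔT/ΣR = (21.6 °C − -4.45 °C)/0.2301 = 113 W

Q = 113 W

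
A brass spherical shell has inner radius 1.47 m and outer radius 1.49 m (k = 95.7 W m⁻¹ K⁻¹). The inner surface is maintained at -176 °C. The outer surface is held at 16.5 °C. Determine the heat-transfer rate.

Q = 25400 kW

Q = 4πk·ΔT/(1/r₁ − 1/r₂) = 4π × 95.7 × 192.5 / (1/1.47 − 1/1.49) = 2.54×10^7 W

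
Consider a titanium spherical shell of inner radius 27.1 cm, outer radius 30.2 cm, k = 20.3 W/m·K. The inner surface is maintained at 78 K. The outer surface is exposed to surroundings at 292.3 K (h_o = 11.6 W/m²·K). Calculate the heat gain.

Q = 2790 W

Series thermal resistances, inner to outer:
  R_titanium = (1/0.271 − 1/0.302)/(4πk) = 0.3788/(4π·20.3) = 0.001485 K/W
  R_conv,out = 1/(4πr²h) = 1/(4π·0.302²·11.6) = 0.07522 K/W
ΣR = 0.001485 + 0.07522 = 0.07670 K/W
Q = ΔT/ΣR = (78 K − 292.3 K)/0.07670 = -2790 W
(Negative Q ⇒ heat flows inward; heat gain = 2790 W.)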